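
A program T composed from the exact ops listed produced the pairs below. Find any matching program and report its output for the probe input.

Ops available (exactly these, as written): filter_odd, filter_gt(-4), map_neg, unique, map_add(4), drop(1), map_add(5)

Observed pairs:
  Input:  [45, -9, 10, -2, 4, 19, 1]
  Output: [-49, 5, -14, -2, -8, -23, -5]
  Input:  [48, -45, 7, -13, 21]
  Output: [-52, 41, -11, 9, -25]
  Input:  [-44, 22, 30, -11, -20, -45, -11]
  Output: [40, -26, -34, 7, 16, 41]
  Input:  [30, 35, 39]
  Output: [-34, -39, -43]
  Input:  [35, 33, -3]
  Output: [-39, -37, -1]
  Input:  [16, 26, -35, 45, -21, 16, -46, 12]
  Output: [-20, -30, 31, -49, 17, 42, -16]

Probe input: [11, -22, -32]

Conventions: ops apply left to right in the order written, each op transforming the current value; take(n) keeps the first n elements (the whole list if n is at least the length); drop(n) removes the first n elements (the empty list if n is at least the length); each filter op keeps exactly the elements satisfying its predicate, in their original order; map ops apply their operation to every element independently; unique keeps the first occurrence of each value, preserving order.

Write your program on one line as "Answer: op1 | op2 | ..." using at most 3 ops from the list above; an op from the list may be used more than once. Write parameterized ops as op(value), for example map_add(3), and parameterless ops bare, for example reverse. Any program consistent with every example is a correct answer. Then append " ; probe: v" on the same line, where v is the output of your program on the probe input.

map_add(4) | unique | map_neg ; probe: [-15, 18, 28]

Check, running the answer program on each example:
  [45, -9, 10, -2, 4, 19, 1] -> [49, -5, 14, 2, 8, 23, 5] -> [49, -5, 14, 2, 8, 23, 5] -> [-49, 5, -14, -2, -8, -23, -5]
  [48, -45, 7, -13, 21] -> [52, -41, 11, -9, 25] -> [52, -41, 11, -9, 25] -> [-52, 41, -11, 9, -25]
  [-44, 22, 30, -11, -20, -45, -11] -> [-40, 26, 34, -7, -16, -41, -7] -> [-40, 26, 34, -7, -16, -41] -> [40, -26, -34, 7, 16, 41]
  [30, 35, 39] -> [34, 39, 43] -> [34, 39, 43] -> [-34, -39, -43]
  [35, 33, -3] -> [39, 37, 1] -> [39, 37, 1] -> [-39, -37, -1]
  [16, 26, -35, 45, -21, 16, -46, 12] -> [20, 30, -31, 49, -17, 20, -42, 16] -> [20, 30, -31, 49, -17, -42, 16] -> [-20, -30, 31, -49, 17, 42, -16]
  probe: [11, -22, -32] -> [15, -18, -28] -> [15, -18, -28] -> [-15, 18, 28]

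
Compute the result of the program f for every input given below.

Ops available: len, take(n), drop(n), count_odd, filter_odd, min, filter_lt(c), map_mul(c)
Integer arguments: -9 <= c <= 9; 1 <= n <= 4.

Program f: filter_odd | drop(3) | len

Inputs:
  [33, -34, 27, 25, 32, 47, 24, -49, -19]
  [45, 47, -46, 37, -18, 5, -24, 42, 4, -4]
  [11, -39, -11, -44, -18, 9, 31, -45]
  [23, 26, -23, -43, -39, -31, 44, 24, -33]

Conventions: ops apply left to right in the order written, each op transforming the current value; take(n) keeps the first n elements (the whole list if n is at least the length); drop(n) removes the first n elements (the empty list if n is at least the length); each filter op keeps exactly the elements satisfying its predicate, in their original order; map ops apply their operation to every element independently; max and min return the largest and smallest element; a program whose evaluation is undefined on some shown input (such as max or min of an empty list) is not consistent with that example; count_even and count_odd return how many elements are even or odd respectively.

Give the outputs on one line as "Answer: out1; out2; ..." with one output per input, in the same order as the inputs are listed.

3; 1; 3; 3

Execution, op by op:
  [33, -34, 27, 25, 32, 47, 24, -49, -19] -> [33, 27, 25, 47, -49, -19] -> [47, -49, -19] -> 3
  [45, 47, -46, 37, -18, 5, -24, 42, 4, -4] -> [45, 47, 37, 5] -> [5] -> 1
  [11, -39, -11, -44, -18, 9, 31, -45] -> [11, -39, -11, 9, 31, -45] -> [9, 31, -45] -> 3
  [23, 26, -23, -43, -39, -31, 44, 24, -33] -> [23, -23, -43, -39, -31, -33] -> [-39, -31, -33] -> 3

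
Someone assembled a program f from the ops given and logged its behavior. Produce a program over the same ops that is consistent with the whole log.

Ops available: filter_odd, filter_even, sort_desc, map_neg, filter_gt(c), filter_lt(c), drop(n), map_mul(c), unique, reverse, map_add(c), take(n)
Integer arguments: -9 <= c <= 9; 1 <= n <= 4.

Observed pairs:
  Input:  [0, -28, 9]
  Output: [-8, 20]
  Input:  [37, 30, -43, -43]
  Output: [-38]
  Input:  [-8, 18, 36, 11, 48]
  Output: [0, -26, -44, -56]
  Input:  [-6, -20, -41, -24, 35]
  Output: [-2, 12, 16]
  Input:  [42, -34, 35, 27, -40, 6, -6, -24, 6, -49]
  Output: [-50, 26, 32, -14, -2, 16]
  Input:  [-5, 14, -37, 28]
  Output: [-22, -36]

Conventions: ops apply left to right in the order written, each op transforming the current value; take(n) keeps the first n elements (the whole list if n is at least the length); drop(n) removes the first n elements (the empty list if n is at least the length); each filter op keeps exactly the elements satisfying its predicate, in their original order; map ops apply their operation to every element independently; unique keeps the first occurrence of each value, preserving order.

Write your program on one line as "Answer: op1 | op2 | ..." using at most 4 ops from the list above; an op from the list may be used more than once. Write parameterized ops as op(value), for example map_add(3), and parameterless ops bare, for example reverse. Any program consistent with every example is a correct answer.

filter_even | map_neg | map_add(-8) | unique

Check, running the answer program on each example:
  [0, -28, 9] -> [0, -28] -> [0, 28] -> [-8, 20] -> [-8, 20]
  [37, 30, -43, -43] -> [30] -> [-30] -> [-38] -> [-38]
  [-8, 18, 36, 11, 48] -> [-8, 18, 36, 48] -> [8, -18, -36, -48] -> [0, -26, -44, -56] -> [0, -26, -44, -56]
  [-6, -20, -41, -24, 35] -> [-6, -20, -24] -> [6, 20, 24] -> [-2, 12, 16] -> [-2, 12, 16]
  [42, -34, 35, 27, -40, 6, -6, -24, 6, -49] -> [42, -34, -40, 6, -6, -24, 6] -> [-42, 34, 40, -6, 6, 24, -6] -> [-50, 26, 32, -14, -2, 16, -14] -> [-50, 26, 32, -14, -2, 16]
  [-5, 14, -37, 28] -> [14, 28] -> [-14, -28] -> [-22, -36] -> [-22, -36]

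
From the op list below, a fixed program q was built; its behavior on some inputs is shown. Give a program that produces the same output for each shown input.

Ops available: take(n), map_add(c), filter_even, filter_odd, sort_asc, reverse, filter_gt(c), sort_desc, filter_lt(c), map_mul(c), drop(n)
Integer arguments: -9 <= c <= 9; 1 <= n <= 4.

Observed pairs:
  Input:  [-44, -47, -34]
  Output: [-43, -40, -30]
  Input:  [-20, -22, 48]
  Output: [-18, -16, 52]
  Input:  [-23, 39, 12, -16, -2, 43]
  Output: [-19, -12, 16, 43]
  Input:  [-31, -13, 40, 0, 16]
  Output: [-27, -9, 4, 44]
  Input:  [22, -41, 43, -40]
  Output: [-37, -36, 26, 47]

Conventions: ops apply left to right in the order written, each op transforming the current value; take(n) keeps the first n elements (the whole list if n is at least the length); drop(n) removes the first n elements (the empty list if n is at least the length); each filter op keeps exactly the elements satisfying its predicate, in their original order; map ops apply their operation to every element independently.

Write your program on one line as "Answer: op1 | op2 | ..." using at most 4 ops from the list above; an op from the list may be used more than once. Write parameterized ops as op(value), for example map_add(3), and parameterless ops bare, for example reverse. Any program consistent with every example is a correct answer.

take(4) | sort_asc | map_add(4)

Check, running the answer program on each example:
  [-44, -47, -34] -> [-44, -47, -34] -> [-47, -44, -34] -> [-43, -40, -30]
  [-20, -22, 48] -> [-20, -22, 48] -> [-22, -20, 48] -> [-18, -16, 52]
  [-23, 39, 12, -16, -2, 43] -> [-23, 39, 12, -16] -> [-23, -16, 12, 39] -> [-19, -12, 16, 43]
  [-31, -13, 40, 0, 16] -> [-31, -13, 40, 0] -> [-31, -13, 0, 40] -> [-27, -9, 4, 44]
  [22, -41, 43, -40] -> [22, -41, 43, -40] -> [-41, -40, 22, 43] -> [-37, -36, 26, 47]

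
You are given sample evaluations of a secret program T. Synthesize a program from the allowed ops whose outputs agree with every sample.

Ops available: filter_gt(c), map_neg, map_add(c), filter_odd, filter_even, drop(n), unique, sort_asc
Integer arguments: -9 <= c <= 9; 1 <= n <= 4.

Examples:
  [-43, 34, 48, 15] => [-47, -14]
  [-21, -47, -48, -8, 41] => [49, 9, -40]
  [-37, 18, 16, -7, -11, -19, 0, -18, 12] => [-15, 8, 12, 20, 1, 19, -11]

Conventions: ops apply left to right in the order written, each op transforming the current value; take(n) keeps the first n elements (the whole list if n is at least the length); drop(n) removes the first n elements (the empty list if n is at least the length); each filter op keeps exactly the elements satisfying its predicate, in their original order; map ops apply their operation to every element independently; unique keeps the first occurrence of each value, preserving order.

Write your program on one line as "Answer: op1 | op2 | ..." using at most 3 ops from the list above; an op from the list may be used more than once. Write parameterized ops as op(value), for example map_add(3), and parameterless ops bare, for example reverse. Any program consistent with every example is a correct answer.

map_neg | map_add(1) | drop(2)

Check, running the answer program on each example:
  [-43, 34, 48, 15] -> [43, -34, -48, -15] -> [44, -33, -47, -14] -> [-47, -14]
  [-21, -47, -48, -8, 41] -> [21, 47, 48, 8, -41] -> [22, 48, 49, 9, -40] -> [49, 9, -40]
  [-37, 18, 16, -7, -11, -19, 0, -18, 12] -> [37, -18, -16, 7, 11, 19, 0, 18, -12] -> [38, -17, -15, 8, 12, 20, 1, 19, -11] -> [-15, 8, 12, 20, 1, 19, -11]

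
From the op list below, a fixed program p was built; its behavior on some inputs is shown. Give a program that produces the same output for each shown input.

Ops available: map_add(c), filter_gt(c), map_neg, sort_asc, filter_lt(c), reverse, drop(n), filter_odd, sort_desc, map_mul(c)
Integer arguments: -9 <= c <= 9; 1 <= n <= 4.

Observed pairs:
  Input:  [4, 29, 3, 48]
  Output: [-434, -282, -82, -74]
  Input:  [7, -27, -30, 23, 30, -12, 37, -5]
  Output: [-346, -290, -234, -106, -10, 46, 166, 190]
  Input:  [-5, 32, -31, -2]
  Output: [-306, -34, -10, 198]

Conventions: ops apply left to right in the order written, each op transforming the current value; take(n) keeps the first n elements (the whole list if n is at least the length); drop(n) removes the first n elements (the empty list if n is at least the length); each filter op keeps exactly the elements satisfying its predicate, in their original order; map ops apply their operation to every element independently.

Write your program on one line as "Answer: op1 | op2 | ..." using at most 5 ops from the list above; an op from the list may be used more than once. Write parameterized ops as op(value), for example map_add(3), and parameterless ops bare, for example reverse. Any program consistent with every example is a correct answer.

map_add(6) | map_mul(-8) | sort_asc | map_add(-2)

Check, running the answer program on each example:
  [4, 29, 3, 48] -> [10, 35, 9, 54] -> [-80, -280, -72, -432] -> [-432, -280, -80, -72] -> [-434, -282, -82, -74]
  [7, -27, -30, 23, 30, -12, 37, -5] -> [13, -21, -24, 29, 36, -6, 43, 1] -> [-104, 168, 192, -232, -288, 48, -344, -8] -> [-344, -288, -232, -104, -8, 48, 168, 192] -> [-346, -290, -234, -106, -10, 46, 166, 190]
  [-5, 32, -31, -2] -> [1, 38, -25, 4] -> [-8, -304, 200, -32] -> [-304, -32, -8, 200] -> [-306, -34, -10, 198]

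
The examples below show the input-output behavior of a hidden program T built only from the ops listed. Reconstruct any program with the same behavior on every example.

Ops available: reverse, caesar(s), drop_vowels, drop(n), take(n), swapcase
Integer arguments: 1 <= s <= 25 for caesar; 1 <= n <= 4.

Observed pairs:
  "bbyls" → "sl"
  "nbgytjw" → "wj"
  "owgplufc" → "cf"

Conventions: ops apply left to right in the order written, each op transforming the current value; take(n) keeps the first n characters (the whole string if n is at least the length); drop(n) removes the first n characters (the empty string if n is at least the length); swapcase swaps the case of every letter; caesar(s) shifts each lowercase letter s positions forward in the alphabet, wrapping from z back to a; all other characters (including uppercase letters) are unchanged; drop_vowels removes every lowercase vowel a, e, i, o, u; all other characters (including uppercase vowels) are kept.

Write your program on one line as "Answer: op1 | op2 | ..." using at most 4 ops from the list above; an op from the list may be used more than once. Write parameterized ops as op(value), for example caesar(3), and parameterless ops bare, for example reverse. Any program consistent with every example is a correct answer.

drop(3) | reverse | take(2)

Check, running the answer program on each example:
  "bbyls" -> "ls" -> "sl" -> "sl"
  "nbgytjw" -> "ytjw" -> "wjty" -> "wj"
  "owgplufc" -> "plufc" -> "cfulp" -> "cf"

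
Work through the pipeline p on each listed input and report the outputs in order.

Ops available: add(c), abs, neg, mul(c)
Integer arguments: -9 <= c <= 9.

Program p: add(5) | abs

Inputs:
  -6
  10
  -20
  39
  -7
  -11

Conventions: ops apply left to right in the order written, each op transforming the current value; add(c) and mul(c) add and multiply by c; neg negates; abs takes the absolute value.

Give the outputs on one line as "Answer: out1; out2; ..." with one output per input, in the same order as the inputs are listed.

Execution, op by op:
  -6 -> -1 -> 1
  10 -> 15 -> 15
  -20 -> -15 -> 15
  39 -> 44 -> 44
  -7 -> -2 -> 2
  -11 -> -6 -> 6

1; 15; 15; 44; 2; 6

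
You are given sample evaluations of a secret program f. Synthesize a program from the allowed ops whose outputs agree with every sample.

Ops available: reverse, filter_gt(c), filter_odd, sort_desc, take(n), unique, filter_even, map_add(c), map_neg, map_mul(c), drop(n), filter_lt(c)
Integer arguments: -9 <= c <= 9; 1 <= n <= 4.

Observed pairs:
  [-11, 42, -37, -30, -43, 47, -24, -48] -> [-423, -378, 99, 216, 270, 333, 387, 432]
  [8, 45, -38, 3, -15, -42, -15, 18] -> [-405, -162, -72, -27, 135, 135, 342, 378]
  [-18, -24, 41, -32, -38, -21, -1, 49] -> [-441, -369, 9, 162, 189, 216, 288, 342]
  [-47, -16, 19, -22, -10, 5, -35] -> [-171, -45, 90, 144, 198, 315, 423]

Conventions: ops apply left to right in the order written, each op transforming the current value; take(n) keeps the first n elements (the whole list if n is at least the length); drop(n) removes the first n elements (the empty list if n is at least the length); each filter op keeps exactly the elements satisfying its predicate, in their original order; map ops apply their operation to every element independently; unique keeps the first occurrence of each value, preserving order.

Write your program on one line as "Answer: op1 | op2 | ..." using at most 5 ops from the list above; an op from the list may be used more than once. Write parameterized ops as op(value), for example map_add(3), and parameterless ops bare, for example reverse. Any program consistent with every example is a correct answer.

map_neg | sort_desc | reverse | map_mul(9)

Check, running the answer program on each example:
  [-11, 42, -37, -30, -43, 47, -24, -48] -> [11, -42, 37, 30, 43, -47, 24, 48] -> [48, 43, 37, 30, 24, 11, -42, -47] -> [-47, -42, 11, 24, 30, 37, 43, 48] -> [-423, -378, 99, 216, 270, 333, 387, 432]
  [8, 45, -38, 3, -15, -42, -15, 18] -> [-8, -45, 38, -3, 15, 42, 15, -18] -> [42, 38, 15, 15, -3, -8, -18, -45] -> [-45, -18, -8, -3, 15, 15, 38, 42] -> [-405, -162, -72, -27, 135, 135, 342, 378]
  [-18, -24, 41, -32, -38, -21, -1, 49] -> [18, 24, -41, 32, 38, 21, 1, -49] -> [38, 32, 24, 21, 18, 1, -41, -49] -> [-49, -41, 1, 18, 21, 24, 32, 38] -> [-441, -369, 9, 162, 189, 216, 288, 342]
  [-47, -16, 19, -22, -10, 5, -35] -> [47, 16, -19, 22, 10, -5, 35] -> [47, 35, 22, 16, 10, -5, -19] -> [-19, -5, 10, 16, 22, 35, 47] -> [-171, -45, 90, 144, 198, 315, 423]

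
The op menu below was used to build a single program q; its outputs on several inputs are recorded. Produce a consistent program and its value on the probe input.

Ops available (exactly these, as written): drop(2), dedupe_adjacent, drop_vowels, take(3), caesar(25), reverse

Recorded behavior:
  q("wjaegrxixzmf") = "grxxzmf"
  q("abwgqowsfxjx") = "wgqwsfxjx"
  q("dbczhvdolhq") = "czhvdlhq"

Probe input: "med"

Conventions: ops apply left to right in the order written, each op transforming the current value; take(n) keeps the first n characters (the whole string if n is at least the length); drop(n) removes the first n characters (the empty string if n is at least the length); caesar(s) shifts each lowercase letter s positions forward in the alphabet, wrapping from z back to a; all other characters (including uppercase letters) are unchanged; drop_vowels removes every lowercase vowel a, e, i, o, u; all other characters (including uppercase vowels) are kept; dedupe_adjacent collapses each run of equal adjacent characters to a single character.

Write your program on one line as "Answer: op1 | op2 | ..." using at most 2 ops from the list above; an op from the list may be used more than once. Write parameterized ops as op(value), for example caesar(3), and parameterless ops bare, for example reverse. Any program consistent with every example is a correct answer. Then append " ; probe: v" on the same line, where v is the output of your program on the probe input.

drop(2) | drop_vowels ; probe: "d"

Check, running the answer program on each example:
  "wjaegrxixzmf" -> "aegrxixzmf" -> "grxxzmf"
  "abwgqowsfxjx" -> "wgqowsfxjx" -> "wgqwsfxjx"
  "dbczhvdolhq" -> "czhvdolhq" -> "czhvdlhq"
  probe: "med" -> "d" -> "d"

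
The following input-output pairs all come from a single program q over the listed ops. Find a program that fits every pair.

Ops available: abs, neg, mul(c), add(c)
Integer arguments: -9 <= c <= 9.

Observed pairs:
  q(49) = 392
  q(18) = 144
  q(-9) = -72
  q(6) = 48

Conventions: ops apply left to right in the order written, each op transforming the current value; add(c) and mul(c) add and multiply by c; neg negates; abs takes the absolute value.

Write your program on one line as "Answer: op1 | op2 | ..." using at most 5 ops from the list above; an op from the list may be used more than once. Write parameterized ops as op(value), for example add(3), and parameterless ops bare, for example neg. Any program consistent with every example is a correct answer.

add(1) | mul(-8) | neg | add(-8)

Check, running the answer program on each example:
  49 -> 50 -> -400 -> 400 -> 392
  18 -> 19 -> -152 -> 152 -> 144
  -9 -> -8 -> 64 -> -64 -> -72
  6 -> 7 -> -56 -> 56 -> 48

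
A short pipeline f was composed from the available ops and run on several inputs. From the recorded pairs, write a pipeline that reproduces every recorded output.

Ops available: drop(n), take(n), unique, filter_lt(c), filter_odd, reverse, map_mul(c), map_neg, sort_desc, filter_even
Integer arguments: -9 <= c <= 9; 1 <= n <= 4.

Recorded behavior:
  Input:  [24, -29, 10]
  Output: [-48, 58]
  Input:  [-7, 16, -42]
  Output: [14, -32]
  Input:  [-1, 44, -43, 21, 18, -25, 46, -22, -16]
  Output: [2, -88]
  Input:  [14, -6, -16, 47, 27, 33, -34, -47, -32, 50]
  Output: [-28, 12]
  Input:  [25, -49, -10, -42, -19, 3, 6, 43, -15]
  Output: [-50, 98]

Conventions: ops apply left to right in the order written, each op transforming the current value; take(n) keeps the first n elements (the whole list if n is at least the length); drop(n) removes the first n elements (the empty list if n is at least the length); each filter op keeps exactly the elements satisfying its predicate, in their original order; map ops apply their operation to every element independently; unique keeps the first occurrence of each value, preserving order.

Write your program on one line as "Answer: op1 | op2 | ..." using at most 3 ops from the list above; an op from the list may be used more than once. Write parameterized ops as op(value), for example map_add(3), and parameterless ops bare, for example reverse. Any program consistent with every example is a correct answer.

map_mul(-2) | take(2)

Check, running the answer program on each example:
  [24, -29, 10] -> [-48, 58, -20] -> [-48, 58]
  [-7, 16, -42] -> [14, -32, 84] -> [14, -32]
  [-1, 44, -43, 21, 18, -25, 46, -22, -16] -> [2, -88, 86, -42, -36, 50, -92, 44, 32] -> [2, -88]
  [14, -6, -16, 47, 27, 33, -34, -47, -32, 50] -> [-28, 12, 32, -94, -54, -66, 68, 94, 64, -100] -> [-28, 12]
  [25, -49, -10, -42, -19, 3, 6, 43, -15] -> [-50, 98, 20, 84, 38, -6, -12, -86, 30] -> [-50, 98]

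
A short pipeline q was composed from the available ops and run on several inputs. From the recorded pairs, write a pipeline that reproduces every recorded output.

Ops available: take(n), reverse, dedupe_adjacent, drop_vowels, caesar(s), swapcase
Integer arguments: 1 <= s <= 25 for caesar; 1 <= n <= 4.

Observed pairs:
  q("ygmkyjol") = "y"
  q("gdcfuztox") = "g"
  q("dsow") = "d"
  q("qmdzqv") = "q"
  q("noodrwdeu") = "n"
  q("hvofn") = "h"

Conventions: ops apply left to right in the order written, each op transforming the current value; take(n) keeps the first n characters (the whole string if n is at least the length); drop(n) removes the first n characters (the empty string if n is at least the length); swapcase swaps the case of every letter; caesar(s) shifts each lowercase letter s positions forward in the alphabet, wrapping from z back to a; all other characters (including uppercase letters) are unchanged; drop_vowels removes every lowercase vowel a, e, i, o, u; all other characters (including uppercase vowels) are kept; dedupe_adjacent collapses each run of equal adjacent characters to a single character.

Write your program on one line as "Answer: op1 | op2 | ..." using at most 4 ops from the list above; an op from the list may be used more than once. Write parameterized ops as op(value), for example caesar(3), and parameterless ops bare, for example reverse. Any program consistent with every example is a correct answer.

swapcase | take(1) | swapcase

Check, running the answer program on each example:
  "ygmkyjol" -> "YGMKYJOL" -> "Y" -> "y"
  "gdcfuztox" -> "GDCFUZTOX" -> "G" -> "g"
  "dsow" -> "DSOW" -> "D" -> "d"
  "qmdzqv" -> "QMDZQV" -> "Q" -> "q"
  "noodrwdeu" -> "NOODRWDEU" -> "N" -> "n"
  "hvofn" -> "HVOFN" -> "H" -> "h"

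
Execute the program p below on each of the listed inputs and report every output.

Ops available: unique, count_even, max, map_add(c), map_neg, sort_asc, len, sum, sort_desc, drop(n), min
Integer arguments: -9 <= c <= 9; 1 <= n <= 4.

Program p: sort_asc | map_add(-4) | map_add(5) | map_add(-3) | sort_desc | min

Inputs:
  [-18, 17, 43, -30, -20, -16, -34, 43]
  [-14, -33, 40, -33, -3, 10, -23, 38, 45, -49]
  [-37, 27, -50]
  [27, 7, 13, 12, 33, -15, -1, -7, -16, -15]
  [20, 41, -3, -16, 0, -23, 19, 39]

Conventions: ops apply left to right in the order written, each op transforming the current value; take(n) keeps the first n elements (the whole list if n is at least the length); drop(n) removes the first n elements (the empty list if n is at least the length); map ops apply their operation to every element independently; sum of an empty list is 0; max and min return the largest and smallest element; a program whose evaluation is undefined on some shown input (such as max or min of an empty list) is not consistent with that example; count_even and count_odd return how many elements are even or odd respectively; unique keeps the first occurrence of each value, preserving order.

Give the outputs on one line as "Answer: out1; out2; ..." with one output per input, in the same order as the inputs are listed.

Execution, op by op:
  [-18, 17, 43, -30, -20, -16, -34, 43] -> [-34, -30, -20, -18, -16, 17, 43, 43] -> [-38, -34, -24, -22, -20, 13, 39, 39] -> [-33, -29, -19, -17, -15, 18, 44, 44] -> [-36, -32, -22, -20, -18, 15, 41, 41] -> [41, 41, 15, -18, -20, -22, -32, -36] -> -36
  [-14, -33, 40, -33, -3, 10, -23, 38, 45, -49] -> [-49, -33, -33, -23, -14, -3, 10, 38, 40, 45] -> [-53, -37, -37, -27, -18, -7, 6, 34, 36, 41] -> [-48, -32, -32, -22, -13, -2, 11, 39, 41, 46] -> [-51, -35, -35, -25, -16, -5, 8, 36, 38, 43] -> [43, 38, 36, 8, -5, -16, -25, -35, -35, -51] -> -51
  [-37, 27, -50] -> [-50, -37, 27] -> [-54, -41, 23] -> [-49, -36, 28] -> [-52, -39, 25] -> [25, -39, -52] -> -52
  [27, 7, 13, 12, 33, -15, -1, -7, -16, -15] -> [-16, -15, -15, -7, -1, 7, 12, 13, 27, 33] -> [-20, -19, -19, -11, -5, 3, 8, 9, 23, 29] -> [-15, -14, -14, -6, 0, 8, 13, 14, 28, 34] -> [-18, -17, -17, -9, -3, 5, 10, 11, 25, 31] -> [31, 25, 11, 10, 5, -3, -9, -17, -17, -18] -> -18
  [20, 41, -3, -16, 0, -23, 19, 39] -> [-23, -16, -3, 0, 19, 20, 39, 41] -> [-27, -20, -7, -4, 15, 16, 35, 37] -> [-22, -15, -2, 1, 20, 21, 40, 42] -> [-25, -18, -5, -2, 17, 18, 37, 39] -> [39, 37, 18, 17, -2, -5, -18, -25] -> -25

-36; -51; -52; -18; -25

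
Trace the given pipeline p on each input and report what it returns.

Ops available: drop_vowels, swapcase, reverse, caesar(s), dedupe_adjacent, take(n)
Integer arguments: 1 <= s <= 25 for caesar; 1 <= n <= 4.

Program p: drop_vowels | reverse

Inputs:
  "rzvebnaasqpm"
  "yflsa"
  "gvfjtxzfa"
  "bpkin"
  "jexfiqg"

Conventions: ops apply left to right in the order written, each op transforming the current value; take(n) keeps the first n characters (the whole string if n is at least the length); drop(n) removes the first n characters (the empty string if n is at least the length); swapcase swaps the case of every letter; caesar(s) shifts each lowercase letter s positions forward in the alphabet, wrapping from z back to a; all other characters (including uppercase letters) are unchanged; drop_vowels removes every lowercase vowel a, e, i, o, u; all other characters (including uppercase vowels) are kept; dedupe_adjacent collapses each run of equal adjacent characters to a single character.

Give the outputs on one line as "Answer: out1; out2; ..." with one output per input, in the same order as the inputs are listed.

Execution, op by op:
  "rzvebnaasqpm" -> "rzvbnsqpm" -> "mpqsnbvzr"
  "yflsa" -> "yfls" -> "slfy"
  "gvfjtxzfa" -> "gvfjtxzf" -> "fzxtjfvg"
  "bpkin" -> "bpkn" -> "nkpb"
  "jexfiqg" -> "jxfqg" -> "gqfxj"

"mpqsnbvzr"; "slfy"; "fzxtjfvg"; "nkpb"; "gqfxj"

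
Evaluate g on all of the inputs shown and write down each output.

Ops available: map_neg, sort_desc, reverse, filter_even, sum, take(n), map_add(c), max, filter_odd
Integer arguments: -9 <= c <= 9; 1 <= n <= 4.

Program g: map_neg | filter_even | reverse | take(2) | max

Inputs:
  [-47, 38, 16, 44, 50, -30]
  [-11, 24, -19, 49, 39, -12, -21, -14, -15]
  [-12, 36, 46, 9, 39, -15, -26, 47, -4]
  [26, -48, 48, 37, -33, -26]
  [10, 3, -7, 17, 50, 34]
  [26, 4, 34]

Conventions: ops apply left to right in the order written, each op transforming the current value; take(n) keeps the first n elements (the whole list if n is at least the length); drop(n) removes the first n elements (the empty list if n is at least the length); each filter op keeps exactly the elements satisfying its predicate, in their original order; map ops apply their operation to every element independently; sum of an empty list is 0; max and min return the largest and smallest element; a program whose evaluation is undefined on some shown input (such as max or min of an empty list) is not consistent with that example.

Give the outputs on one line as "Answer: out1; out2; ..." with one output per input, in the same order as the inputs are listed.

Execution, op by op:
  [-47, 38, 16, 44, 50, -30] -> [47, -38, -16, -44, -50, 30] -> [-38, -16, -44, -50, 30] -> [30, -50, -44, -16, -38] -> [30, -50] -> 30
  [-11, 24, -19, 49, 39, -12, -21, -14, -15] -> [11, -24, 19, -49, -39, 12, 21, 14, 15] -> [-24, 12, 14] -> [14, 12, -24] -> [14, 12] -> 14
  [-12, 36, 46, 9, 39, -15, -26, 47, -4] -> [12, -36, -46, -9, -39, 15, 26, -47, 4] -> [12, -36, -46, 26, 4] -> [4, 26, -46, -36, 12] -> [4, 26] -> 26
  [26, -48, 48, 37, -33, -26] -> [-26, 48, -48, -37, 33, 26] -> [-26, 48, -48, 26] -> [26, -48, 48, -26] -> [26, -48] -> 26
  [10, 3, -7, 17, 50, 34] -> [-10, -3, 7, -17, -50, -34] -> [-10, -50, -34] -> [-34, -50, -10] -> [-34, -50] -> -34
  [26, 4, 34] -> [-26, -4, -34] -> [-26, -4, -34] -> [-34, -4, -26] -> [-34, -4] -> -4

30; 14; 26; 26; -34; -4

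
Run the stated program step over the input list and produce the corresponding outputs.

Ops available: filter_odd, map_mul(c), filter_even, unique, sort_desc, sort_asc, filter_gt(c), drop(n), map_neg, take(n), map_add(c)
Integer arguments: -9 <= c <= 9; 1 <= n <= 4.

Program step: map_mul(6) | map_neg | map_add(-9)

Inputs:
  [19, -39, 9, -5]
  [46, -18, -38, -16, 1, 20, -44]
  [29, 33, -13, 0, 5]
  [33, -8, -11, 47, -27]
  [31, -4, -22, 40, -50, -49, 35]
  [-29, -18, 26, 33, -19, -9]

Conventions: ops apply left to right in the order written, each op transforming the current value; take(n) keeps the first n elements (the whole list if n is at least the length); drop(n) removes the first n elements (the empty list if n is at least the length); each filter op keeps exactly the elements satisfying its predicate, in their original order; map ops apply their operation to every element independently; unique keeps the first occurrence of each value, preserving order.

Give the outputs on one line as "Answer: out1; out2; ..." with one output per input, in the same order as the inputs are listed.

[-123, 225, -63, 21]; [-285, 99, 219, 87, -15, -129, 255]; [-183, -207, 69, -9, -39]; [-207, 39, 57, -291, 153]; [-195, 15, 123, -249, 291, 285, -219]; [165, 99, -165, -207, 105, 45]

Execution, op by op:
  [19, -39, 9, -5] -> [114, -234, 54, -30] -> [-114, 234, -54, 30] -> [-123, 225, -63, 21]
  [46, -18, -38, -16, 1, 20, -44] -> [276, -108, -228, -96, 6, 120, -264] -> [-276, 108, 228, 96, -6, -120, 264] -> [-285, 99, 219, 87, -15, -129, 255]
  [29, 33, -13, 0, 5] -> [174, 198, -78, 0, 30] -> [-174, -198, 78, 0, -30] -> [-183, -207, 69, -9, -39]
  [33, -8, -11, 47, -27] -> [198, -48, -66, 282, -162] -> [-198, 48, 66, -282, 162] -> [-207, 39, 57, -291, 153]
  [31, -4, -22, 40, -50, -49, 35] -> [186, -24, -132, 240, -300, -294, 210] -> [-186, 24, 132, -240, 300, 294, -210] -> [-195, 15, 123, -249, 291, 285, -219]
  [-29, -18, 26, 33, -19, -9] -> [-174, -108, 156, 198, -114, -54] -> [174, 108, -156, -198, 114, 54] -> [165, 99, -165, -207, 105, 45]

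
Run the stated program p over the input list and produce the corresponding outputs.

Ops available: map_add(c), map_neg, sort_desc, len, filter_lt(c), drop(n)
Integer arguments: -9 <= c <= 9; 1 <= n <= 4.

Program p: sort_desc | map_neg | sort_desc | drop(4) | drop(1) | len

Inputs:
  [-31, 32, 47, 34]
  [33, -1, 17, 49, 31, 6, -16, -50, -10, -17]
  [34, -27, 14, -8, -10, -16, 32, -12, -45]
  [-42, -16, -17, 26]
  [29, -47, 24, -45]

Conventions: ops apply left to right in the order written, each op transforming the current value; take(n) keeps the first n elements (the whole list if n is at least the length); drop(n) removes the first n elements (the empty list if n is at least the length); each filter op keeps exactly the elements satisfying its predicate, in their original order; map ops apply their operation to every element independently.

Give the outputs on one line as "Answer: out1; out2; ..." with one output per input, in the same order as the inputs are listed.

0; 5; 4; 0; 0

Execution, op by op:
  [-31, 32, 47, 34] -> [47, 34, 32, -31] -> [-47, -34, -32, 31] -> [31, -32, -34, -47] -> [] -> [] -> 0
  [33, -1, 17, 49, 31, 6, -16, -50, -10, -17] -> [49, 33, 31, 17, 6, -1, -10, -16, -17, -50] -> [-49, -33, -31, -17, -6, 1, 10, 16, 17, 50] -> [50, 17, 16, 10, 1, -6, -17, -31, -33, -49] -> [1, -6, -17, -31, -33, -49] -> [-6, -17, -31, -33, -49] -> 5
  [34, -27, 14, -8, -10, -16, 32, -12, -45] -> [34, 32, 14, -8, -10, -12, -16, -27, -45] -> [-34, -32, -14, 8, 10, 12, 16, 27, 45] -> [45, 27, 16, 12, 10, 8, -14, -32, -34] -> [10, 8, -14, -32, -34] -> [8, -14, -32, -34] -> 4
  [-42, -16, -17, 26] -> [26, -16, -17, -42] -> [-26, 16, 17, 42] -> [42, 17, 16, -26] -> [] -> [] -> 0
  [29, -47, 24, -45] -> [29, 24, -45, -47] -> [-29, -24, 45, 47] -> [47, 45, -24, -29] -> [] -> [] -> 0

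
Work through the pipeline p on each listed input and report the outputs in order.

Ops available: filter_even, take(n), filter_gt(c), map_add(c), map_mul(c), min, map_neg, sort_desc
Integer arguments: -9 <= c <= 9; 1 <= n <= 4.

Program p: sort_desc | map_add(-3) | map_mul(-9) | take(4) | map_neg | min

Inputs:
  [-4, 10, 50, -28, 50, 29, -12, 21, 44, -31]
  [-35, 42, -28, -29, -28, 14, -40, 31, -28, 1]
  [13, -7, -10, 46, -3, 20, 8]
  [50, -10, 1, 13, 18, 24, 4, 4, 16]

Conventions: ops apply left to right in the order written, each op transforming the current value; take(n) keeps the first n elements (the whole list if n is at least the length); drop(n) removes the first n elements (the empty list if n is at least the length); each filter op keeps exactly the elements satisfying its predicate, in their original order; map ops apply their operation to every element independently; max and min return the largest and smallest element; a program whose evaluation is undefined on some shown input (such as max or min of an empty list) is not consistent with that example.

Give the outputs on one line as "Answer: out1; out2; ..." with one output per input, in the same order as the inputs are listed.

Execution, op by op:
  [-4, 10, 50, -28, 50, 29, -12, 21, 44, -31] -> [50, 50, 44, 29, 21, 10, -4, -12, -28, -31] -> [47, 47, 41, 26, 18, 7, -7, -15, -31, -34] -> [-423, -423, -369, -234, -162, -63, 63, 135, 279, 306] -> [-423, -423, -369, -234] -> [423, 423, 369, 234] -> 234
  [-35, 42, -28, -29, -28, 14, -40, 31, -28, 1] -> [42, 31, 14, 1, -28, -28, -28, -29, -35, -40] -> [39, 28, 11, -2, -31, -31, -31, -32, -38, -43] -> [-351, -252, -99, 18, 279, 279, 279, 288, 342, 387] -> [-351, -252, -99, 18] -> [351, 252, 99, -18] -> -18
  [13, -7, -10, 46, -3, 20, 8] -> [46, 20, 13, 8, -3, -7, -10] -> [43, 17, 10, 5, -6, -10, -13] -> [-387, -153, -90, -45, 54, 90, 117] -> [-387, -153, -90, -45] -> [387, 153, 90, 45] -> 45
  [50, -10, 1, 13, 18, 24, 4, 4, 16] -> [50, 24, 18, 16, 13, 4, 4, 1, -10] -> [47, 21, 15, 13, 10, 1, 1, -2, -13] -> [-423, -189, -135, -117, -90, -9, -9, 18, 117] -> [-423, -189, -135, -117] -> [423, 189, 135, 117] -> 117

234; -18; 45; 117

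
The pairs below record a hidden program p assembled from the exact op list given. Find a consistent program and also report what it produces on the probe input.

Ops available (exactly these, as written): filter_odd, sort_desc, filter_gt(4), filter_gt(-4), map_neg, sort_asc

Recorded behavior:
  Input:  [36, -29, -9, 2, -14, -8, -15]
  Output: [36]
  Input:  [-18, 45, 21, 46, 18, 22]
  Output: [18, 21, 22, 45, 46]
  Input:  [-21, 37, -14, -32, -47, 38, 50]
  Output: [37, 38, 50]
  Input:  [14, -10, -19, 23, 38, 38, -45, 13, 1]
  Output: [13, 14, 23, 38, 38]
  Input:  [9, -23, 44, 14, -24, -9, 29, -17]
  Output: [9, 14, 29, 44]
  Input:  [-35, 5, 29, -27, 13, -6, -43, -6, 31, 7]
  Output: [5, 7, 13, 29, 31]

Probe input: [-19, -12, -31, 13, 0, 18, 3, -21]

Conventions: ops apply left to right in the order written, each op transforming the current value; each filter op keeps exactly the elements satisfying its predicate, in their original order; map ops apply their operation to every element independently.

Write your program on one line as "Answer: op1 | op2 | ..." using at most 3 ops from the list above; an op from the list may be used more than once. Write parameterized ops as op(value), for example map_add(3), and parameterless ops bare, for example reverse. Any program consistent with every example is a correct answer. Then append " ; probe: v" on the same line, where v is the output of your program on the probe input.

sort_desc | sort_asc | filter_gt(4) ; probe: [13, 18]

Check, running the answer program on each example:
  [36, -29, -9, 2, -14, -8, -15] -> [36, 2, -8, -9, -14, -15, -29] -> [-29, -15, -14, -9, -8, 2, 36] -> [36]
  [-18, 45, 21, 46, 18, 22] -> [46, 45, 22, 21, 18, -18] -> [-18, 18, 21, 22, 45, 46] -> [18, 21, 22, 45, 46]
  [-21, 37, -14, -32, -47, 38, 50] -> [50, 38, 37, -14, -21, -32, -47] -> [-47, -32, -21, -14, 37, 38, 50] -> [37, 38, 50]
  [14, -10, -19, 23, 38, 38, -45, 13, 1] -> [38, 38, 23, 14, 13, 1, -10, -19, -45] -> [-45, -19, -10, 1, 13, 14, 23, 38, 38] -> [13, 14, 23, 38, 38]
  [9, -23, 44, 14, -24, -9, 29, -17] -> [44, 29, 14, 9, -9, -17, -23, -24] -> [-24, -23, -17, -9, 9, 14, 29, 44] -> [9, 14, 29, 44]
  [-35, 5, 29, -27, 13, -6, -43, -6, 31, 7] -> [31, 29, 13, 7, 5, -6, -6, -27, -35, -43] -> [-43, -35, -27, -6, -6, 5, 7, 13, 29, 31] -> [5, 7, 13, 29, 31]
  probe: [-19, -12, -31, 13, 0, 18, 3, -21] -> [18, 13, 3, 0, -12, -19, -21, -31] -> [-31, -21, -19, -12, 0, 3, 13, 18] -> [13, 18]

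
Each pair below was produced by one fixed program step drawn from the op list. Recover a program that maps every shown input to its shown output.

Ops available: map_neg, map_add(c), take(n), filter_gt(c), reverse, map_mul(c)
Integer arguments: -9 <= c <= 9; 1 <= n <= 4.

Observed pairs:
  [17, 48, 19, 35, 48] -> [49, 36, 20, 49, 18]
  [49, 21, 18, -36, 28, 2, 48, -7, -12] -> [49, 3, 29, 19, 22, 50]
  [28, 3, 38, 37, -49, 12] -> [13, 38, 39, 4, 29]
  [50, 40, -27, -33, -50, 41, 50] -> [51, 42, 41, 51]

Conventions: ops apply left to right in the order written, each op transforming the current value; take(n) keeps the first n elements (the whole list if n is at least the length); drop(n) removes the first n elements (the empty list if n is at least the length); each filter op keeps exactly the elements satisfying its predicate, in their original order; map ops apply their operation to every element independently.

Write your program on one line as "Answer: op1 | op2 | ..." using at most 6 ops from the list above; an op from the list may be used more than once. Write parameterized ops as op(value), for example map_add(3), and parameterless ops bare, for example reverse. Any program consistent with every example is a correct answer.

map_add(1) | filter_gt(0) | map_neg | reverse | map_neg

Check, running the answer program on each example:
  [17, 48, 19, 35, 48] -> [18, 49, 20, 36, 49] -> [18, 49, 20, 36, 49] -> [-18, -49, -20, -36, -49] -> [-49, -36, -20, -49, -18] -> [49, 36, 20, 49, 18]
  [49, 21, 18, -36, 28, 2, 48, -7, -12] -> [50, 22, 19, -35, 29, 3, 49, -6, -11] -> [50, 22, 19, 29, 3, 49] -> [-50, -22, -19, -29, -3, -49] -> [-49, -3, -29, -19, -22, -50] -> [49, 3, 29, 19, 22, 50]
  [28, 3, 38, 37, -49, 12] -> [29, 4, 39, 38, -48, 13] -> [29, 4, 39, 38, 13] -> [-29, -4, -39, -38, -13] -> [-13, -38, -39, -4, -29] -> [13, 38, 39, 4, 29]
  [50, 40, -27, -33, -50, 41, 50] -> [51, 41, -26, -32, -49, 42, 51] -> [51, 41, 42, 51] -> [-51, -41, -42, -51] -> [-51, -42, -41, -51] -> [51, 42, 41, 51]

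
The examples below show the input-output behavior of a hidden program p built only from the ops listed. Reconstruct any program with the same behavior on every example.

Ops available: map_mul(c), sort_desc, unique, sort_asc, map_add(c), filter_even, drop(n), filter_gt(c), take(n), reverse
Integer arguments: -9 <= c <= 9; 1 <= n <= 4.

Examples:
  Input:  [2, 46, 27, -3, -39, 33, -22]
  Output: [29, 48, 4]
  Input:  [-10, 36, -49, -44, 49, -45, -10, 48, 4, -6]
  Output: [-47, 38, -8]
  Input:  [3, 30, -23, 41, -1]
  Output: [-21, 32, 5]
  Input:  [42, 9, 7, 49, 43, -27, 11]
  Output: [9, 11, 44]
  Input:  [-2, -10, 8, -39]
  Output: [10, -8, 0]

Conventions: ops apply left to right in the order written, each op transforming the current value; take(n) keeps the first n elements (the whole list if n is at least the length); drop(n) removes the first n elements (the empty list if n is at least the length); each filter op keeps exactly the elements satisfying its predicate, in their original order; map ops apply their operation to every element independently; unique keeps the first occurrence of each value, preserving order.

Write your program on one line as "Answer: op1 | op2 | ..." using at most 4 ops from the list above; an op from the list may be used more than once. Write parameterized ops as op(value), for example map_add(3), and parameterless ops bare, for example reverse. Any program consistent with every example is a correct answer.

map_add(2) | take(3) | reverse

Check, running the answer program on each example:
  [2, 46, 27, -3, -39, 33, -22] -> [4, 48, 29, -1, -37, 35, -20] -> [4, 48, 29] -> [29, 48, 4]
  [-10, 36, -49, -44, 49, -45, -10, 48, 4, -6] -> [-8, 38, -47, -42, 51, -43, -8, 50, 6, -4] -> [-8, 38, -47] -> [-47, 38, -8]
  [3, 30, -23, 41, -1] -> [5, 32, -21, 43, 1] -> [5, 32, -21] -> [-21, 32, 5]
  [42, 9, 7, 49, 43, -27, 11] -> [44, 11, 9, 51, 45, -25, 13] -> [44, 11, 9] -> [9, 11, 44]
  [-2, -10, 8, -39] -> [0, -8, 10, -37] -> [0, -8, 10] -> [10, -8, 0]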